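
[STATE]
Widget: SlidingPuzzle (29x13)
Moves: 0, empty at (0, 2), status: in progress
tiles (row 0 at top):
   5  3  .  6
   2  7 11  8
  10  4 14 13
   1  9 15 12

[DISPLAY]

┌────┬────┬────┬────┐        
│  5 │  3 │    │  6 │        
├────┼────┼────┼────┤        
│  2 │  7 │ 11 │  8 │        
├────┼────┼────┼────┤        
│ 10 │  4 │ 14 │ 13 │        
├────┼────┼────┼────┤        
│  1 │  9 │ 15 │ 12 │        
└────┴────┴────┴────┘        
Moves: 0                     
                             
                             
                             


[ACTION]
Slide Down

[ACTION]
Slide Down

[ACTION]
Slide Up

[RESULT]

┌────┬────┬────┬────┐        
│  5 │  3 │ 11 │  6 │        
├────┼────┼────┼────┤        
│  2 │  7 │    │  8 │        
├────┼────┼────┼────┤        
│ 10 │  4 │ 14 │ 13 │        
├────┼────┼────┼────┤        
│  1 │  9 │ 15 │ 12 │        
└────┴────┴────┴────┘        
Moves: 1                     
                             
                             
                             


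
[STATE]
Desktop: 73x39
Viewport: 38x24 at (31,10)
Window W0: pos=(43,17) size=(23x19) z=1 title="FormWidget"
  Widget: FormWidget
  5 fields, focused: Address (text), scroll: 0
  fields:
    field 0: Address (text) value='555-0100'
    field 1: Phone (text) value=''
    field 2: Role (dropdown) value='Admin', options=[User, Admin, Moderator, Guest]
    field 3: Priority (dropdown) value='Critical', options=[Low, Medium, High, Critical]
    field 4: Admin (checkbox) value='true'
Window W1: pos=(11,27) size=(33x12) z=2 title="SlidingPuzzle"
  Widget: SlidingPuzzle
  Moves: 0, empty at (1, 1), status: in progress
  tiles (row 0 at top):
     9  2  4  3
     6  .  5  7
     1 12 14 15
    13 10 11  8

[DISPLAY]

                                      
                                      
                                      
                                      
                                      
                                      
                                      
            ┏━━━━━━━━━━━━━━━━━━━━━┓   
            ┃ FormWidget          ┃   
            ┠─────────────────────┨   
            ┃> Address:    [555-0]┃   
            ┃  Phone:      [     ]┃   
            ┃  Role:       [Admi▼]┃   
            ┃  Priority:   [Crit▼]┃   
            ┃  Admin:      [x]    ┃   
            ┃                     ┃   
            ┃                     ┃   
━━━━━━━━━━━━┓                     ┃   
            ┃                     ┃   
────────────┨                     ┃   
─┐          ┃                     ┃   
 │          ┃                     ┃   
─┤          ┃                     ┃   
 │          ┃                     ┃   


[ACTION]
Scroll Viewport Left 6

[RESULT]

                                      
                                      
                                      
                                      
                                      
                                      
                                      
                  ┏━━━━━━━━━━━━━━━━━━━
                  ┃ FormWidget        
                  ┠───────────────────
                  ┃> Address:    [555-
                  ┃  Phone:      [    
                  ┃  Role:       [Admi
                  ┃  Priority:   [Crit
                  ┃  Admin:      [x]  
                  ┃                   
                  ┃                   
━━━━━━━━━━━━━━━━━━┓                   
e                 ┃                   
──────────────────┨                   
──┬────┐          ┃                   
4 │  3 │          ┃                   
──┼────┤          ┃                   
5 │  7 │          ┃                   


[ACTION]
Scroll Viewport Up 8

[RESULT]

                                      
                                      
                                      
                                      
                                      
                                      
                                      
                                      
                                      
                                      
                                      
                                      
                                      
                                      
                                      
                  ┏━━━━━━━━━━━━━━━━━━━
                  ┃ FormWidget        
                  ┠───────────────────
                  ┃> Address:    [555-
                  ┃  Phone:      [    
                  ┃  Role:       [Admi
                  ┃  Priority:   [Crit
                  ┃  Admin:      [x]  
                  ┃                   


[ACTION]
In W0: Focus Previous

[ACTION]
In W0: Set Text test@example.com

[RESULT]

                                      
                                      
                                      
                                      
                                      
                                      
                                      
                                      
                                      
                                      
                                      
                                      
                                      
                                      
                                      
                  ┏━━━━━━━━━━━━━━━━━━━
                  ┃ FormWidget        
                  ┠───────────────────
                  ┃  Address:    [555-
                  ┃  Phone:      [    
                  ┃  Role:       [Admi
                  ┃  Priority:   [Crit
                  ┃> Admin:      [x]  
                  ┃                   


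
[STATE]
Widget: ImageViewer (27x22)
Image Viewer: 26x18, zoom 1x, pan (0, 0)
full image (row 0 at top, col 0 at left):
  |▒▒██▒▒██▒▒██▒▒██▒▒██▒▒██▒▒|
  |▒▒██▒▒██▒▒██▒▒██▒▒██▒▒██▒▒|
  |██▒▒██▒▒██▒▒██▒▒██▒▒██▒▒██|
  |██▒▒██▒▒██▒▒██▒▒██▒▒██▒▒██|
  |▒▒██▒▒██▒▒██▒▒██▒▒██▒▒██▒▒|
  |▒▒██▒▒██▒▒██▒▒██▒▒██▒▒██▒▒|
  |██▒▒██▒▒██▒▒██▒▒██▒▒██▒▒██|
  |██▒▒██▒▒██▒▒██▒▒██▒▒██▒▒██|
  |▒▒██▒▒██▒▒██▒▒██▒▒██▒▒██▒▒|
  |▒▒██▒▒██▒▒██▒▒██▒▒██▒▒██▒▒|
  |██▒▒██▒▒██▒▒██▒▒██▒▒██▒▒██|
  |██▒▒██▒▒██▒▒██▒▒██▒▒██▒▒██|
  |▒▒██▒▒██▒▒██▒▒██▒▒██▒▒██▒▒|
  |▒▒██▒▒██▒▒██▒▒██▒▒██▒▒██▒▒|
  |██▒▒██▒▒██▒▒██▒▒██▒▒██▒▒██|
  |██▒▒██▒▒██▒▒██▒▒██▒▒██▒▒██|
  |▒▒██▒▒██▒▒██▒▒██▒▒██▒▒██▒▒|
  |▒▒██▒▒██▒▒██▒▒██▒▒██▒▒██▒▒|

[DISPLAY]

▒▒██▒▒██▒▒██▒▒██▒▒██▒▒██▒▒ 
▒▒██▒▒██▒▒██▒▒██▒▒██▒▒██▒▒ 
██▒▒██▒▒██▒▒██▒▒██▒▒██▒▒██ 
██▒▒██▒▒██▒▒██▒▒██▒▒██▒▒██ 
▒▒██▒▒██▒▒██▒▒██▒▒██▒▒██▒▒ 
▒▒██▒▒██▒▒██▒▒██▒▒██▒▒██▒▒ 
██▒▒██▒▒██▒▒██▒▒██▒▒██▒▒██ 
██▒▒██▒▒██▒▒██▒▒██▒▒██▒▒██ 
▒▒██▒▒██▒▒██▒▒██▒▒██▒▒██▒▒ 
▒▒██▒▒██▒▒██▒▒██▒▒██▒▒██▒▒ 
██▒▒██▒▒██▒▒██▒▒██▒▒██▒▒██ 
██▒▒██▒▒██▒▒██▒▒██▒▒██▒▒██ 
▒▒██▒▒██▒▒██▒▒██▒▒██▒▒██▒▒ 
▒▒██▒▒██▒▒██▒▒██▒▒██▒▒██▒▒ 
██▒▒██▒▒██▒▒██▒▒██▒▒██▒▒██ 
██▒▒██▒▒██▒▒██▒▒██▒▒██▒▒██ 
▒▒██▒▒██▒▒██▒▒██▒▒██▒▒██▒▒ 
▒▒██▒▒██▒▒██▒▒██▒▒██▒▒██▒▒ 
                           
                           
                           
                           


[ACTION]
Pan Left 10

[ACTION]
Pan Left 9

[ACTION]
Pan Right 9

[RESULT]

▒██▒▒██▒▒██▒▒██▒▒          
▒██▒▒██▒▒██▒▒██▒▒          
█▒▒██▒▒██▒▒██▒▒██          
█▒▒██▒▒██▒▒██▒▒██          
▒██▒▒██▒▒██▒▒██▒▒          
▒██▒▒██▒▒██▒▒██▒▒          
█▒▒██▒▒██▒▒██▒▒██          
█▒▒██▒▒██▒▒██▒▒██          
▒██▒▒██▒▒██▒▒██▒▒          
▒██▒▒██▒▒██▒▒██▒▒          
█▒▒██▒▒██▒▒██▒▒██          
█▒▒██▒▒██▒▒██▒▒██          
▒██▒▒██▒▒██▒▒██▒▒          
▒██▒▒██▒▒██▒▒██▒▒          
█▒▒██▒▒██▒▒██▒▒██          
█▒▒██▒▒██▒▒██▒▒██          
▒██▒▒██▒▒██▒▒██▒▒          
▒██▒▒██▒▒██▒▒██▒▒          
                           
                           
                           
                           


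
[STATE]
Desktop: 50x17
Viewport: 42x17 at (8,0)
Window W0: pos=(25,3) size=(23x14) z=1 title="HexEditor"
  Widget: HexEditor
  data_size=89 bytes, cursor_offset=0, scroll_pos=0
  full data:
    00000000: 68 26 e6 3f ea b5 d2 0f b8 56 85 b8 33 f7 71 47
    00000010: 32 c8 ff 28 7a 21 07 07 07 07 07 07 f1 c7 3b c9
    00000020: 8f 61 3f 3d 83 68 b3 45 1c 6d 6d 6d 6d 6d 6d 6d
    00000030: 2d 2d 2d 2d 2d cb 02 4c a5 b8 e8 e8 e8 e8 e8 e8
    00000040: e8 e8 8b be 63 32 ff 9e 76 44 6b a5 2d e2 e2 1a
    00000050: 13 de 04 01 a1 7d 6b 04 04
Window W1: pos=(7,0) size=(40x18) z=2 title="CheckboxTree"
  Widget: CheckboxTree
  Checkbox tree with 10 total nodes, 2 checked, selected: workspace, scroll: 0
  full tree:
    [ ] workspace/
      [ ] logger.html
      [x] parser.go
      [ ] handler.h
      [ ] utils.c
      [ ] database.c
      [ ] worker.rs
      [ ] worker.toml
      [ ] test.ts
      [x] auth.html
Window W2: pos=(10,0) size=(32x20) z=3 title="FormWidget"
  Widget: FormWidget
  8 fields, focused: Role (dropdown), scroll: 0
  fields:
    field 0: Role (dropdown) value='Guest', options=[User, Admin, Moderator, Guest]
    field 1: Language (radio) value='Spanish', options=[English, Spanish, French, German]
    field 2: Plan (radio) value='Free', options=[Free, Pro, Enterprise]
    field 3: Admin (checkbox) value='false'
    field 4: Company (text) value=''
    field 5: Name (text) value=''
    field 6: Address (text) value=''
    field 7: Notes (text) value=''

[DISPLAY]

━━┏━━━━━━━━━━━━━━━━━━━━━━━━━━━━━━┓━━━━┓   
 C┃ FormWidget                   ┃    ┃   
──┠──────────────────────────────┨────┨   
>[┃> Role:       [Guest        ▼]┃    ┃┓  
  ┃  Language:   ( ) English  (●)┃    ┃┃  
  ┃  Plan:       (●) Free  ( ) Pr┃    ┃┨  
  ┃  Admin:      [ ]             ┃    ┃┃  
  ┃  Company:    [              ]┃    ┃┃  
  ┃  Name:       [              ]┃    ┃┃  
  ┃  Address:    [              ]┃    ┃┃  
  ┃  Notes:      [              ]┃    ┃┃  
  ┃                              ┃    ┃┃  
  ┃                              ┃    ┃┃  
  ┃                              ┃    ┃┃  
  ┃                              ┃    ┃┃  
  ┃                              ┃    ┃┃  
  ┃                              ┃    ┃┛  


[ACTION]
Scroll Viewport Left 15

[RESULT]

       ┏━━┏━━━━━━━━━━━━━━━━━━━━━━━━━━━━━━┓
       ┃ C┃ FormWidget                   ┃
       ┠──┠──────────────────────────────┨
       ┃>[┃> Role:       [Guest        ▼]┃
       ┃  ┃  Language:   ( ) English  (●)┃
       ┃  ┃  Plan:       (●) Free  ( ) Pr┃
       ┃  ┃  Admin:      [ ]             ┃
       ┃  ┃  Company:    [              ]┃
       ┃  ┃  Name:       [              ]┃
       ┃  ┃  Address:    [              ]┃
       ┃  ┃  Notes:      [              ]┃
       ┃  ┃                              ┃
       ┃  ┃                              ┃
       ┃  ┃                              ┃
       ┃  ┃                              ┃
       ┃  ┃                              ┃
       ┃  ┃                              ┃


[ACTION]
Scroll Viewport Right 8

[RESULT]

━━┏━━━━━━━━━━━━━━━━━━━━━━━━━━━━━━┓━━━━┓   
 C┃ FormWidget                   ┃    ┃   
──┠──────────────────────────────┨────┨   
>[┃> Role:       [Guest        ▼]┃    ┃┓  
  ┃  Language:   ( ) English  (●)┃    ┃┃  
  ┃  Plan:       (●) Free  ( ) Pr┃    ┃┨  
  ┃  Admin:      [ ]             ┃    ┃┃  
  ┃  Company:    [              ]┃    ┃┃  
  ┃  Name:       [              ]┃    ┃┃  
  ┃  Address:    [              ]┃    ┃┃  
  ┃  Notes:      [              ]┃    ┃┃  
  ┃                              ┃    ┃┃  
  ┃                              ┃    ┃┃  
  ┃                              ┃    ┃┃  
  ┃                              ┃    ┃┃  
  ┃                              ┃    ┃┃  
  ┃                              ┃    ┃┛  


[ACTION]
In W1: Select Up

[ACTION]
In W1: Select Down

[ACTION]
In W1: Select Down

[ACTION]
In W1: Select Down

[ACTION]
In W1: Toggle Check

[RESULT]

━━┏━━━━━━━━━━━━━━━━━━━━━━━━━━━━━━┓━━━━┓   
 C┃ FormWidget                   ┃    ┃   
──┠──────────────────────────────┨────┨   
 [┃> Role:       [Guest        ▼]┃    ┃┓  
  ┃  Language:   ( ) English  (●)┃    ┃┃  
  ┃  Plan:       (●) Free  ( ) Pr┃    ┃┨  
> ┃  Admin:      [ ]             ┃    ┃┃  
  ┃  Company:    [              ]┃    ┃┃  
  ┃  Name:       [              ]┃    ┃┃  
  ┃  Address:    [              ]┃    ┃┃  
  ┃  Notes:      [              ]┃    ┃┃  
  ┃                              ┃    ┃┃  
  ┃                              ┃    ┃┃  
  ┃                              ┃    ┃┃  
  ┃                              ┃    ┃┃  
  ┃                              ┃    ┃┃  
  ┃                              ┃    ┃┛  


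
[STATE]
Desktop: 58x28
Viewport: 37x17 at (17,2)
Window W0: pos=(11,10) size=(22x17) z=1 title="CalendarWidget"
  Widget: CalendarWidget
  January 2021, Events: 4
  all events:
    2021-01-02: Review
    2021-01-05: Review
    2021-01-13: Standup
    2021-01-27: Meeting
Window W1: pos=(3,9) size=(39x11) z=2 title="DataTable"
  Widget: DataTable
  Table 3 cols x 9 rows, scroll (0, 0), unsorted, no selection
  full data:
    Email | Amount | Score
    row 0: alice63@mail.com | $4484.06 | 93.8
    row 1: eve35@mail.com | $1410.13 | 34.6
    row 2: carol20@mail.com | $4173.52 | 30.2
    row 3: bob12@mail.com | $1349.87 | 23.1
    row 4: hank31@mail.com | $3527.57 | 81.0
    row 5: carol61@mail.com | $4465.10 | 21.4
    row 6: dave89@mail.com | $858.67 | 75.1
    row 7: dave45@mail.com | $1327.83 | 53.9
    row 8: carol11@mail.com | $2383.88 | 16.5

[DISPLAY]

                                     
                                     
                                     
                                     
                                     
                                     
                                     
━━━━━━━━━━━━━━━━━━━━━━━━┓            
                        ┃            
────────────────────────┨            
   │Amount  │Score      ┃            
───┼────────┼─────      ┃            
com│$4484.06│93.8       ┃            
m  │$1410.13│34.6       ┃            
com│$4173.52│30.2       ┃            
m  │$1349.87│23.1       ┃            
om │$3527.57│81.0       ┃            


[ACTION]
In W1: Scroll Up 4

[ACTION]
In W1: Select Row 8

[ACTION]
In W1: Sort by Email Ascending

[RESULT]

                                     
                                     
                                     
                                     
                                     
                                     
                                     
━━━━━━━━━━━━━━━━━━━━━━━━┓            
                        ┃            
────────────────────────┨            
  ▲│Amount  │Score      ┃            
───┼────────┼─────      ┃            
com│$4484.06│93.8       ┃            
m  │$1349.87│23.1       ┃            
com│$2383.88│16.5       ┃            
com│$4173.52│30.2       ┃            
com│$4465.10│21.4       ┃            


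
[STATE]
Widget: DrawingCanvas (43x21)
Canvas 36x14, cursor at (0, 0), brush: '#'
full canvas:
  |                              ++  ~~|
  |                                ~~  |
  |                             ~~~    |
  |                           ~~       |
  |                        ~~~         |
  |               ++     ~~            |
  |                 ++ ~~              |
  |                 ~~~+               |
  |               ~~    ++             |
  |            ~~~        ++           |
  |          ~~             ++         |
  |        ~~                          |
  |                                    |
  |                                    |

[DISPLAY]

+                             ++  ~~       
                                ~~         
                             ~~~           
                           ~~              
                        ~~~                
               ++     ~~                   
                 ++ ~~                     
                 ~~~+                      
               ~~    ++                    
            ~~~        ++                  
          ~~             ++                
        ~~                                 
                                           
                                           
                                           
                                           
                                           
                                           
                                           
                                           
                                           


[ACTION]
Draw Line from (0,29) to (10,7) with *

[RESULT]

+                           **++  ~~       
                          **    ~~         
                        **   ~~~           
                      **   ~~              
                    **  ~~~                
               ++***  ~~                   
               **++ ~~                     
             **  ~~~+                      
           **  ~~    ++                    
         ** ~~~        ++                  
       ** ~~             ++                
        ~~                                 
                                           
                                           
                                           
                                           
                                           
                                           
                                           
                                           
                                           


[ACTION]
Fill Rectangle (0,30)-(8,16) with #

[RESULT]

+               ###############+  ~~       
                ############### ~~         
                ###############~           
                ###############            
                ###############            
               +###############            
               *###############            
             ** ###############            
           **  ~###############            
         ** ~~~        ++                  
       ** ~~             ++                
        ~~                                 
                                           
                                           
                                           
                                           
                                           
                                           
                                           
                                           
                                           


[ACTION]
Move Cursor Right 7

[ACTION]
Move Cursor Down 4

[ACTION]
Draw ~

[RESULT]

                ###############+  ~~       
                ############### ~~         
                ###############~           
                ###############            
       ~        ###############            
               +###############            
               *###############            
             ** ###############            
           **  ~###############            
         ** ~~~        ++                  
       ** ~~             ++                
        ~~                                 
                                           
                                           
                                           
                                           
                                           
                                           
                                           
                                           
                                           


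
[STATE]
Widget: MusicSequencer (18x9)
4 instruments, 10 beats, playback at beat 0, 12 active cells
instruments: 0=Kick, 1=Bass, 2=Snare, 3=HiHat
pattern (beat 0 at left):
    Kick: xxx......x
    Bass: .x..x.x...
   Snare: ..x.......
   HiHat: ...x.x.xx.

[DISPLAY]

      ▼123456789  
  Kick███······█  
  Bass·█··█·█···  
 Snare··█·······  
 HiHat···█·█·██·  
                  
                  
                  
                  


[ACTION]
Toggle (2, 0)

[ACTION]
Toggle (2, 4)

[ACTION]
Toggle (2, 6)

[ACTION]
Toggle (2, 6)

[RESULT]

      ▼123456789  
  Kick███······█  
  Bass·█··█·█···  
 Snare█·█·█·····  
 HiHat···█·█·██·  
                  
                  
                  
                  


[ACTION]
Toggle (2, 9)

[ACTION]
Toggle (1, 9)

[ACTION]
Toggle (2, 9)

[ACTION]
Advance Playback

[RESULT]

      0▼23456789  
  Kick███······█  
  Bass·█··█·█··█  
 Snare█·█·█·····  
 HiHat···█·█·██·  
                  
                  
                  
                  


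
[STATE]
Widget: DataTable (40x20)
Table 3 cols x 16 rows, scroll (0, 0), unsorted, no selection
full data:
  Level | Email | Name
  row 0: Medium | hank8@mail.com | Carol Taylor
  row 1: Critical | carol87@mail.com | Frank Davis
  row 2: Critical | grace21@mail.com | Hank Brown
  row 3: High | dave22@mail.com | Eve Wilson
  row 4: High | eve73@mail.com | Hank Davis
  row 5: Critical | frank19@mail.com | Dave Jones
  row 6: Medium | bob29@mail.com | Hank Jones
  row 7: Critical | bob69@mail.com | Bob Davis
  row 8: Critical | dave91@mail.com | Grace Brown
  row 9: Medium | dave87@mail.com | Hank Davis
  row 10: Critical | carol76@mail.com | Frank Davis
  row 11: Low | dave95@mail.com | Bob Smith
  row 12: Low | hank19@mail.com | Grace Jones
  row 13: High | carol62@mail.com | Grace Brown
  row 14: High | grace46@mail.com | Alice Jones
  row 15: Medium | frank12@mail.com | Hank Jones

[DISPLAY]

Level   │Email           │Name          
────────┼────────────────┼────────────  
Medium  │hank8@mail.com  │Carol Taylor  
Critical│carol87@mail.com│Frank Davis   
Critical│grace21@mail.com│Hank Brown    
High    │dave22@mail.com │Eve Wilson    
High    │eve73@mail.com  │Hank Davis    
Critical│frank19@mail.com│Dave Jones    
Medium  │bob29@mail.com  │Hank Jones    
Critical│bob69@mail.com  │Bob Davis     
Critical│dave91@mail.com │Grace Brown   
Medium  │dave87@mail.com │Hank Davis    
Critical│carol76@mail.com│Frank Davis   
Low     │dave95@mail.com │Bob Smith     
Low     │hank19@mail.com │Grace Jones   
High    │carol62@mail.com│Grace Brown   
High    │grace46@mail.com│Alice Jones   
Medium  │frank12@mail.com│Hank Jones    
                                        
                                        


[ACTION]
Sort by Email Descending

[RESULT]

Level   │Email          ▼│Name          
────────┼────────────────┼────────────  
Medium  │hank8@mail.com  │Carol Taylor  
Low     │hank19@mail.com │Grace Jones   
High    │grace46@mail.com│Alice Jones   
Critical│grace21@mail.com│Hank Brown    
Critical│frank19@mail.com│Dave Jones    
Medium  │frank12@mail.com│Hank Jones    
High    │eve73@mail.com  │Hank Davis    
Low     │dave95@mail.com │Bob Smith     
Critical│dave91@mail.com │Grace Brown   
Medium  │dave87@mail.com │Hank Davis    
High    │dave22@mail.com │Eve Wilson    
Critical│carol87@mail.com│Frank Davis   
Critical│carol76@mail.com│Frank Davis   
High    │carol62@mail.com│Grace Brown   
Critical│bob69@mail.com  │Bob Davis     
Medium  │bob29@mail.com  │Hank Jones    
                                        
                                        


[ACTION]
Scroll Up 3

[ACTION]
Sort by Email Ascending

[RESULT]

Level   │Email          ▲│Name          
────────┼────────────────┼────────────  
Medium  │bob29@mail.com  │Hank Jones    
Critical│bob69@mail.com  │Bob Davis     
High    │carol62@mail.com│Grace Brown   
Critical│carol76@mail.com│Frank Davis   
Critical│carol87@mail.com│Frank Davis   
High    │dave22@mail.com │Eve Wilson    
Medium  │dave87@mail.com │Hank Davis    
Critical│dave91@mail.com │Grace Brown   
Low     │dave95@mail.com │Bob Smith     
High    │eve73@mail.com  │Hank Davis    
Medium  │frank12@mail.com│Hank Jones    
Critical│frank19@mail.com│Dave Jones    
Critical│grace21@mail.com│Hank Brown    
High    │grace46@mail.com│Alice Jones   
Low     │hank19@mail.com │Grace Jones   
Medium  │hank8@mail.com  │Carol Taylor  
                                        
                                        


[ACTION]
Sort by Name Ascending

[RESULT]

Level   │Email           │Name       ▲  
────────┼────────────────┼────────────  
High    │grace46@mail.com│Alice Jones   
Critical│bob69@mail.com  │Bob Davis     
Low     │dave95@mail.com │Bob Smith     
Medium  │hank8@mail.com  │Carol Taylor  
Critical│frank19@mail.com│Dave Jones    
High    │dave22@mail.com │Eve Wilson    
Critical│carol76@mail.com│Frank Davis   
Critical│carol87@mail.com│Frank Davis   
High    │carol62@mail.com│Grace Brown   
Critical│dave91@mail.com │Grace Brown   
Low     │hank19@mail.com │Grace Jones   
Critical│grace21@mail.com│Hank Brown    
Medium  │dave87@mail.com │Hank Davis    
High    │eve73@mail.com  │Hank Davis    
Medium  │bob29@mail.com  │Hank Jones    
Medium  │frank12@mail.com│Hank Jones    
                                        
                                        


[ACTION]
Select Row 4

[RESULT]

Level   │Email           │Name       ▲  
────────┼────────────────┼────────────  
High    │grace46@mail.com│Alice Jones   
Critical│bob69@mail.com  │Bob Davis     
Low     │dave95@mail.com │Bob Smith     
Medium  │hank8@mail.com  │Carol Taylor  
>ritical│frank19@mail.com│Dave Jones    
High    │dave22@mail.com │Eve Wilson    
Critical│carol76@mail.com│Frank Davis   
Critical│carol87@mail.com│Frank Davis   
High    │carol62@mail.com│Grace Brown   
Critical│dave91@mail.com │Grace Brown   
Low     │hank19@mail.com │Grace Jones   
Critical│grace21@mail.com│Hank Brown    
Medium  │dave87@mail.com │Hank Davis    
High    │eve73@mail.com  │Hank Davis    
Medium  │bob29@mail.com  │Hank Jones    
Medium  │frank12@mail.com│Hank Jones    
                                        
                                        


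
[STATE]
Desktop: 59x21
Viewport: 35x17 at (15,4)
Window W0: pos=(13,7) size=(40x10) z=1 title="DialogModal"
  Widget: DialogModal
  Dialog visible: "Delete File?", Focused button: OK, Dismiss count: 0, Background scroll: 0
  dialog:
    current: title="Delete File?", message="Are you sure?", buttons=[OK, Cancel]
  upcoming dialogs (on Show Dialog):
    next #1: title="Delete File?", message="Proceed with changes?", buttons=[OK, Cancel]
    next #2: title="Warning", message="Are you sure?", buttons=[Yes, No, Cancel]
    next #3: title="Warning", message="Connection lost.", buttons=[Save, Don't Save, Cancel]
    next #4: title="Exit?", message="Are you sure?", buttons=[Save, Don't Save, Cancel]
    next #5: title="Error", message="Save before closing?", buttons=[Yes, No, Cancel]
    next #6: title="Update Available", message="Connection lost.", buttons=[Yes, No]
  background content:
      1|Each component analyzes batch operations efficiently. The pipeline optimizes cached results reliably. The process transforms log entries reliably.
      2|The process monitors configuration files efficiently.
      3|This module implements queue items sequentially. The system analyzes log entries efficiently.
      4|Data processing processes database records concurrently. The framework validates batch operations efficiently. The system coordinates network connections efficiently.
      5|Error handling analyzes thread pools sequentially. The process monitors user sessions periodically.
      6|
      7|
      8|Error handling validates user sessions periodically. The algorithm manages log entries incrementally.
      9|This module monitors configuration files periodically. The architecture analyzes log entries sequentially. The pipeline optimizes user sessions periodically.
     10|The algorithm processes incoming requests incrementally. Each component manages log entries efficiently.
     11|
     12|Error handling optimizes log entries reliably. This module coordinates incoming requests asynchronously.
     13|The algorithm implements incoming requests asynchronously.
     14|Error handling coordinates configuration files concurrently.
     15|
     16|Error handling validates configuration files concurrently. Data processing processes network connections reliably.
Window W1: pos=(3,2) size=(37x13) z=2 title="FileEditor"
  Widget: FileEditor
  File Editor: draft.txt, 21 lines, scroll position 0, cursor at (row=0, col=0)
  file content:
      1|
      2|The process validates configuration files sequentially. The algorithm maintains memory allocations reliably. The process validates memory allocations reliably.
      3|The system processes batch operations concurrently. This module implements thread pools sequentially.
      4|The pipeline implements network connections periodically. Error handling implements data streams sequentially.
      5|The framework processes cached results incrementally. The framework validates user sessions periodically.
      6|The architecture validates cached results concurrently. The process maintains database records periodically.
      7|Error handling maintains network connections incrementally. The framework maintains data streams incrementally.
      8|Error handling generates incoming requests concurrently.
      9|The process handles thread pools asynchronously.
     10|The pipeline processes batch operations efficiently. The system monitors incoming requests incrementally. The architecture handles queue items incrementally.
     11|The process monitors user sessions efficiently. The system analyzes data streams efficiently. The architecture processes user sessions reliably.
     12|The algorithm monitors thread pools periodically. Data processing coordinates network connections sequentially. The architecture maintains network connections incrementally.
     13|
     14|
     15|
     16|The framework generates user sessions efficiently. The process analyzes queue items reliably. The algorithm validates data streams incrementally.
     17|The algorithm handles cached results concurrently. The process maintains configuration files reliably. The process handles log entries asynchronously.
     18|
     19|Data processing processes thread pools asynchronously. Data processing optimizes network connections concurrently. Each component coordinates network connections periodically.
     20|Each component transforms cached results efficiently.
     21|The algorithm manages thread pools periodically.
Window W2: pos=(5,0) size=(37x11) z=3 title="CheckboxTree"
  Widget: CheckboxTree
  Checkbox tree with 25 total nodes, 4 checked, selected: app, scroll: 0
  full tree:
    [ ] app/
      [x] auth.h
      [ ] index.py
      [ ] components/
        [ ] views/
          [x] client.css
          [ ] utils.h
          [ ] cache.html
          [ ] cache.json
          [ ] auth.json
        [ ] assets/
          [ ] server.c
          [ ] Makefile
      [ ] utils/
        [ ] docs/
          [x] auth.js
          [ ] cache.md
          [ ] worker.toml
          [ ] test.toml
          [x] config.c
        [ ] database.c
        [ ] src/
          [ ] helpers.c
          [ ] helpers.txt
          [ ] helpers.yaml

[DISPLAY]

th.h                      ┃        
dex.py                    ┃        
mponents/                 ┃        
views/                    ┃━━━━━━━━
] client.css              ┃        
] utils.h                 ┃────────
━━━━━━━━━━━━━━━━━━━━━━━━━━┛h operat
ing maintains network c░┃│uration f
ing generates incoming ░┃│e items s
 handles thread pools a▼┃│atabase r
━━━━━━━━━━━━━━━━━━━━━━━━┛┘ead pools
                                   
━━━━━━━━━━━━━━━━━━━━━━━━━━━━━━━━━━━
                                   
                                   
                                   
                                   


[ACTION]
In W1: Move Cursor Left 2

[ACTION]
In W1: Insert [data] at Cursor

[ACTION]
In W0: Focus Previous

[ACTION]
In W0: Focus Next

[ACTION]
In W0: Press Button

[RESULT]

th.h                      ┃        
dex.py                    ┃        
mponents/                 ┃        
views/                    ┃━━━━━━━━
] client.css              ┃        
] utils.h                 ┃────────
━━━━━━━━━━━━━━━━━━━━━━━━━━┛h operat
ing maintains network c░┃guration f
ing generates incoming ░┃ue items s
 handles thread pools a▼┃database r
━━━━━━━━━━━━━━━━━━━━━━━━┛read pools
                                   
━━━━━━━━━━━━━━━━━━━━━━━━━━━━━━━━━━━
                                   
                                   
                                   
                                   


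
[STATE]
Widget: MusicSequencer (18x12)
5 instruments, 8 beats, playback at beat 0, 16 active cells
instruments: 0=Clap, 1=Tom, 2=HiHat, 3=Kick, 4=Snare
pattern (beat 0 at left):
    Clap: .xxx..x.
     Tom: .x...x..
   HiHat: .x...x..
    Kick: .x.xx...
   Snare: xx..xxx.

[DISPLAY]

      ▼1234567    
  Clap·███··█·    
   Tom·█···█··    
 HiHat·█···█··    
  Kick·█·██···    
 Snare██··███·    
                  
                  
                  
                  
                  
                  


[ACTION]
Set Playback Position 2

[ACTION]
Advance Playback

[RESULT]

      012▼4567    
  Clap·███··█·    
   Tom·█···█··    
 HiHat·█···█··    
  Kick·█·██···    
 Snare██··███·    
                  
                  
                  
                  
                  
                  


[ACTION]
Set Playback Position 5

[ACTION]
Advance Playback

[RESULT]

      012345▼7    
  Clap·███··█·    
   Tom·█···█··    
 HiHat·█···█··    
  Kick·█·██···    
 Snare██··███·    
                  
                  
                  
                  
                  
                  


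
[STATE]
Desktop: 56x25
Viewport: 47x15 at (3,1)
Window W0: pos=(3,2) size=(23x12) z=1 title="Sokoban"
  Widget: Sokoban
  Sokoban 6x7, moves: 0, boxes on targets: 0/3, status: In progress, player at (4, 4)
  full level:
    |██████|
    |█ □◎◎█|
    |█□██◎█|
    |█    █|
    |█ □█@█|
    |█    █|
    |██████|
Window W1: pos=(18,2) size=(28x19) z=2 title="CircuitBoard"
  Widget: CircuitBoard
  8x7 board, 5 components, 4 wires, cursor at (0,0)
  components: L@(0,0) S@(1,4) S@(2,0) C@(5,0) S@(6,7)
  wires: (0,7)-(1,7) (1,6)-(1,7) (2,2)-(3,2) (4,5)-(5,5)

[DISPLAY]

                                               
┏━━━━━━━━━━━━━━┏━━━━━━━━━━━━━━━━━━━━━━━━━━┓    
┃ Sokoban      ┃ CircuitBoard             ┃    
┠──────────────┠──────────────────────────┨    
┃██████        ┃   0 1 2 3 4 5 6 7        ┃    
┃█ □◎◎█        ┃0  [L]                    ┃    
┃█□██◎█        ┃                          ┃    
┃█    █        ┃1                   S     ┃    
┃█ □█@█        ┃                          ┃    
┃█    █        ┃2   S       ·             ┃    
┃██████        ┃            │             ┃    
┃Moves: 0  0/3 ┃3           ·             ┃    
┗━━━━━━━━━━━━━━┃                          ┃    
               ┃4                       · ┃    
               ┃                        │ ┃    


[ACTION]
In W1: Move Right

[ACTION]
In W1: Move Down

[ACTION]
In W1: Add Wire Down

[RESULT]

                                               
┏━━━━━━━━━━━━━━┏━━━━━━━━━━━━━━━━━━━━━━━━━━┓    
┃ Sokoban      ┃ CircuitBoard             ┃    
┠──────────────┠──────────────────────────┨    
┃██████        ┃   0 1 2 3 4 5 6 7        ┃    
┃█ □◎◎█        ┃0   L                     ┃    
┃█□██◎█        ┃                          ┃    
┃█    █        ┃1      [.]          S     ┃    
┃█ □█@█        ┃        │                 ┃    
┃█    █        ┃2   S   ·   ·             ┃    
┃██████        ┃            │             ┃    
┃Moves: 0  0/3 ┃3           ·             ┃    
┗━━━━━━━━━━━━━━┃                          ┃    
               ┃4                       · ┃    
               ┃                        │ ┃    
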